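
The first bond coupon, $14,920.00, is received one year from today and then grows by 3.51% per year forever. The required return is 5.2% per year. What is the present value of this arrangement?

$882,840.24

Periodic rate r = 0.052 per year.
Growing perpetuity (Gordon): PV = PMT₁ / (r − g) = 14,920 / (r − 0.0351) = $882,840.24.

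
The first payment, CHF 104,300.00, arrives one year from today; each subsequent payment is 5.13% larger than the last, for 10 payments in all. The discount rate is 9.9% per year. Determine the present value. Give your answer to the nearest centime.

CHF 783,589.34

Periodic rate r = 0.099 per year.
Growing ordinary annuity: PV = PMT₁ × [1 − ((1+g)/(1+r))^n] / (r − g) = 104,300 × [1 − ((1+0.0513)/(1+r))^10] / (r − 0.0513) = CHF 783,589.34.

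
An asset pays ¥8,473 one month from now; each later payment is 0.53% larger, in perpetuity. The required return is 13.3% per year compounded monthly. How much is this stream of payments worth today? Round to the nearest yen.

¥1,465,072

Periodic rate r = 0.133/12 per month.
Growing perpetuity (Gordon): PV = PMT₁ / (r − g) = 8,473 / (r − 0.0053) = ¥1,465,072.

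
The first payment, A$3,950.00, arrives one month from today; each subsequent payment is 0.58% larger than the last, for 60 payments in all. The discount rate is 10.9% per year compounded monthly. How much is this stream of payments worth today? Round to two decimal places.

A$213,677.35

Periodic rate r = 0.109/12 per month; n is counted in months.
Growing ordinary annuity: PV = PMT₁ × [1 − ((1+g)/(1+r))^n] / (r − g) = 3,950 × [1 − ((1+0.0058)/(1+r))^60] / (r − 0.0058) = A$213,677.35.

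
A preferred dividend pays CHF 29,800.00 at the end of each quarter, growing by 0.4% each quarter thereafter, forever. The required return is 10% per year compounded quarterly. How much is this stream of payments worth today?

CHF 1,419,047.62

Periodic rate r = 0.1/4 per quarter.
Growing perpetuity (Gordon): PV = PMT₁ / (r − g) = 29,800 / (r − 0.004) = CHF 1,419,047.62.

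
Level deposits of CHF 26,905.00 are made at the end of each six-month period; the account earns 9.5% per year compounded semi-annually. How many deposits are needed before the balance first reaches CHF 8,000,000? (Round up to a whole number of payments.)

59 payments

Periodic rate r = 0.095/2 per half-year; n is counted in half-years.
Ordinary annuity FV: 8,000,000 = 26,905 × [((1+r)^n − 1)/r].
(1+r)^n = 1 + 8,000,000 × r / 26,905, so n = ln(1 + 8,000,000·r/26,905) / ln(1+r) = 58.53.
Round up to a whole number of payments: n = 59.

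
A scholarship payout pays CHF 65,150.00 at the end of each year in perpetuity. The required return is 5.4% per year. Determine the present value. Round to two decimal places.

Periodic rate r = 0.054 per year.
Level perpetuity: PV = PMT / r = 65,150 / (0.054) = CHF 1,206,481.48.

CHF 1,206,481.48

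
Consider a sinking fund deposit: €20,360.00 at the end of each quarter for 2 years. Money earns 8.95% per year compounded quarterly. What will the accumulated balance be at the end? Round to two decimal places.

This is an ordinary annuity: 8 deposits of €20,360.00 at the end of each quarter.
Periodic rate r = 0.0895/4 per quarter; n is counted in quarters.
FV = PMT × [((1+r)^n − 1)/r] = 20,360 × [(1+r)^8 − 1] / r = €176,222.60

€176,222.60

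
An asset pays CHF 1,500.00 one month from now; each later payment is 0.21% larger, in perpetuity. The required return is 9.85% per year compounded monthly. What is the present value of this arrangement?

Periodic rate r = 0.0985/12 per month.
Growing perpetuity (Gordon): PV = PMT₁ / (r − g) = 1,500 / (r − 0.0021) = CHF 245,566.17.

CHF 245,566.17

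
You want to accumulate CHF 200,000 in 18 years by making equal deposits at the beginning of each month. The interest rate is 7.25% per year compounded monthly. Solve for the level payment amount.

Level annuity due; solve FV = PMT × [((1+r)^n − 1)/r] × (1+r) for PMT.
Periodic rate r = 0.0725/12 per month; n is counted in months.
With n = 216: PMT = 200,000 / ([((1+r)^n − 1)/r] × (1+r)) = CHF 449.30

CHF 449.30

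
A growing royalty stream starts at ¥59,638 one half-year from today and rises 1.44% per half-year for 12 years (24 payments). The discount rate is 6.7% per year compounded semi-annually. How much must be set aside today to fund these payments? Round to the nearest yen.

Periodic rate r = 0.067/2 per half-year; n is counted in half-years.
Growing ordinary annuity: PV = PMT₁ × [1 − ((1+g)/(1+r))^n] / (r − g) = 59,638 × [1 − ((1+0.0144)/(1+r))^24] / (r − 0.0144) = ¥1,126,871.

¥1,126,871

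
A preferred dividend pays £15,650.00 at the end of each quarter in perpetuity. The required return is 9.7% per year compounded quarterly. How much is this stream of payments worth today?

£645,360.82

Periodic rate r = 0.097/4 per quarter.
Level perpetuity: PV = PMT / r = 15,650 / (0.097/4) = £645,360.82.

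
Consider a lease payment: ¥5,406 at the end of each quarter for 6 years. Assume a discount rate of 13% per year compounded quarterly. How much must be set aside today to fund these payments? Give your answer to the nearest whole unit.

This is an ordinary annuity: 24 payments of ¥5,406 at the end of each quarter.
Periodic rate r = 0.13/4 per quarter; n is counted in quarters.
PV = PMT × [(1 − (1+r)^−n)/r] = 5,406 × [1 − (1+r)^−24] / r = ¥89,136

¥89,136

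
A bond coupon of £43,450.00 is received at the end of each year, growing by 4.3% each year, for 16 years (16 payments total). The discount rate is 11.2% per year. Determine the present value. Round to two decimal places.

£403,759.79

Periodic rate r = 0.112 per year.
Growing ordinary annuity: PV = PMT₁ × [1 − ((1+g)/(1+r))^n] / (r − g) = 43,450 × [1 − ((1+0.043)/(1+r))^16] / (r − 0.043) = £403,759.79.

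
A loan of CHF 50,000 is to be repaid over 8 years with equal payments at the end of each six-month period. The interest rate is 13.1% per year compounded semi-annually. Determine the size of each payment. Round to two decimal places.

Level ordinary annuity; solve PV = PMT × [(1 − (1+r)^−n)/r] for PMT.
Periodic rate r = 0.131/2 per half-year; n is counted in half-years.
With n = 16: PMT = 50,000 / ([(1 − (1+r)^−n)/r]) = CHF 5,136.16

CHF 5,136.16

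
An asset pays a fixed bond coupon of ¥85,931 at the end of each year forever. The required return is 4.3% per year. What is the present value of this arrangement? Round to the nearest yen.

Periodic rate r = 0.043 per year.
Level perpetuity: PV = PMT / r = 85,931 / (0.043) = ¥1,998,395.

¥1,998,395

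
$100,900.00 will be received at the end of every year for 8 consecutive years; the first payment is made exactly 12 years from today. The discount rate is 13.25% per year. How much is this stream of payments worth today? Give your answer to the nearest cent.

Ordinary annuity of 8 payments, first payment at period 12.
Periodic rate r = 0.1325 per year.
The ordinary-annuity PV formula values the stream one period before the first payment (period 11); discount that back 11 periods:
PV₀ = 100,900 × [1 − (1+r)^−8] / r × (1+r)^−11 = $122,149.94

$122,149.94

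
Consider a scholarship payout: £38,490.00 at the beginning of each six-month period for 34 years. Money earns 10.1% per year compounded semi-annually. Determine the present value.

£772,580.22

This is an annuity due: 68 payments of £38,490.00 at the beginning of each six-month period.
Periodic rate r = 0.101/2 per half-year; n is counted in half-years.
PV = PMT × [(1 − (1+r)^−n)/r] × (1+r) = 38,490 × [1 − (1+r)^−68] / r × (1+r) = £772,580.22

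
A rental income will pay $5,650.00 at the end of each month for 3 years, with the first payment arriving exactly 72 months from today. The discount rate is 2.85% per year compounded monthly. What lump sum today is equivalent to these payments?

Ordinary annuity of 36 payments, first payment at period 72.
Periodic rate r = 0.0285/12 per month; n is counted in months.
The ordinary-annuity PV formula values the stream one period before the first payment (period 71); discount that back 71 periods:
PV₀ = 5,650 × [1 − (1+r)^−36] / r × (1+r)^−71 = $164,542.29

$164,542.29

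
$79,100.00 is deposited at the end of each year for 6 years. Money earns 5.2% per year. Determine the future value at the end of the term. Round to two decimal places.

This is an ordinary annuity: 6 deposits of $79,100.00 at the end of each year.
Periodic rate r = 0.052 per year.
FV = PMT × [((1+r)^n − 1)/r] = 79,100 × [(1+r)^6 − 1] / r = $540,746.06

$540,746.06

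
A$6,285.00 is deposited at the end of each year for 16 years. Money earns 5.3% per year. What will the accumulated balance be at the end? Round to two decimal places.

A$152,361.47

This is an ordinary annuity: 16 deposits of A$6,285.00 at the end of each year.
Periodic rate r = 0.053 per year.
FV = PMT × [((1+r)^n − 1)/r] = 6,285 × [(1+r)^16 − 1] / r = A$152,361.47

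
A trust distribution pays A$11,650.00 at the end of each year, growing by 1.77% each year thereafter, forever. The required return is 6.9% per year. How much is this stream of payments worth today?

A$227,095.52

Periodic rate r = 0.069 per year.
Growing perpetuity (Gordon): PV = PMT₁ / (r − g) = 11,650 / (r − 0.0177) = A$227,095.52.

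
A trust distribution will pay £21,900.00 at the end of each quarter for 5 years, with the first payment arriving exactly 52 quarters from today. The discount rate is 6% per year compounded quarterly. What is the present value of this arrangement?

£175,959.14

Ordinary annuity of 20 payments, first payment at period 52.
Periodic rate r = 0.06/4 per quarter; n is counted in quarters.
The ordinary-annuity PV formula values the stream one period before the first payment (period 51); discount that back 51 periods:
PV₀ = 21,900 × [1 − (1+r)^−20] / r × (1+r)^−51 = £175,959.14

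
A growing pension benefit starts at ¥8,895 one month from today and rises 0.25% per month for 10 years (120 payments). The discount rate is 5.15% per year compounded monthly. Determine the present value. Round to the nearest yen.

Periodic rate r = 0.0515/12 per month; n is counted in months.
Growing ordinary annuity: PV = PMT₁ × [1 − ((1+g)/(1+r))^n] / (r − g) = 8,895 × [1 − ((1+0.0025)/(1+r))^120] / (r − 0.0025) = ¥957,540.

¥957,540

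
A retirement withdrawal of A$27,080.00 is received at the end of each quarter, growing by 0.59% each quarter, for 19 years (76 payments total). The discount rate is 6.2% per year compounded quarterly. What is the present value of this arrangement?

A$1,450,367.10

Periodic rate r = 0.062/4 per quarter; n is counted in quarters.
Growing ordinary annuity: PV = PMT₁ × [1 − ((1+g)/(1+r))^n] / (r − g) = 27,080 × [1 − ((1+0.0059)/(1+r))^76] / (r − 0.0059) = A$1,450,367.10.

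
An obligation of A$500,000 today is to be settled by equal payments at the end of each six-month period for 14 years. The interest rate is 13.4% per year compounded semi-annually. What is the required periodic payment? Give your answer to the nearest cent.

A$40,009.71

Level ordinary annuity; solve PV = PMT × [(1 − (1+r)^−n)/r] for PMT.
Periodic rate r = 0.134/2 per half-year; n is counted in half-years.
With n = 28: PMT = 500,000 / ([(1 − (1+r)^−n)/r]) = A$40,009.71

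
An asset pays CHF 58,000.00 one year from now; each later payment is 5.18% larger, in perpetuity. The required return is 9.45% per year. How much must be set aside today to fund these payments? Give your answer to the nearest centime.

CHF 1,358,313.82

Periodic rate r = 0.0945 per year.
Growing perpetuity (Gordon): PV = PMT₁ / (r − g) = 58,000 / (r − 0.0518) = CHF 1,358,313.82.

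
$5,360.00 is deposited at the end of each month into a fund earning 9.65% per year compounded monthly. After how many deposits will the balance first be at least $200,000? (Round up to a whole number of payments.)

33 payments

Periodic rate r = 0.0965/12 per month; n is counted in months.
Ordinary annuity FV: 200,000 = 5,360 × [((1+r)^n − 1)/r].
(1+r)^n = 1 + 200,000 × r / 5,360, so n = ln(1 + 200,000·r/5,360) / ln(1+r) = 32.76.
Round up to a whole number of payments: n = 33.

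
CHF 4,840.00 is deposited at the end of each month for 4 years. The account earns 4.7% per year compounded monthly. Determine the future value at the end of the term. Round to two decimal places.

This is an ordinary annuity: 48 deposits of CHF 4,840.00 at the end of each month.
Periodic rate r = 0.047/12 per month; n is counted in months.
FV = PMT × [((1+r)^n − 1)/r] = 4,840 × [(1+r)^48 − 1] / r = CHF 255,045.89

CHF 255,045.89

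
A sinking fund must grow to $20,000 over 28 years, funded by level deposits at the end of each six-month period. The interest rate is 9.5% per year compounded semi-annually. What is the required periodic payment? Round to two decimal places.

$76.32

Level ordinary annuity; solve FV = PMT × [((1+r)^n − 1)/r] for PMT.
Periodic rate r = 0.095/2 per half-year; n is counted in half-years.
With n = 56: PMT = 20,000 / ([((1+r)^n − 1)/r]) = $76.32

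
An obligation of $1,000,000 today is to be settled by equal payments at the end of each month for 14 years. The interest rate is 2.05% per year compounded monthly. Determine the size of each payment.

$6,852.40

Level ordinary annuity; solve PV = PMT × [(1 − (1+r)^−n)/r] for PMT.
Periodic rate r = 0.0205/12 per month; n is counted in months.
With n = 168: PMT = 1,000,000 / ([(1 − (1+r)^−n)/r]) = $6,852.40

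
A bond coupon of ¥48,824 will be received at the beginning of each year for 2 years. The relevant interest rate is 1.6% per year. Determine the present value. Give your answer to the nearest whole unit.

This is an annuity due: 2 payments of ¥48,824 at the beginning of each year.
Periodic rate r = 0.016 per year.
PV = PMT × [(1 − (1+r)^−n)/r] × (1+r) = 48,824 × [1 − (1+r)^−2] / r × (1+r) = ¥96,879

¥96,879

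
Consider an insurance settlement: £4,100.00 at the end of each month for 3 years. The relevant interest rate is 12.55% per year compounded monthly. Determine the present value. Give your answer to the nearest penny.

£122,469.90

This is an ordinary annuity: 36 payments of £4,100.00 at the end of each month.
Periodic rate r = 0.1255/12 per month; n is counted in months.
PV = PMT × [(1 − (1+r)^−n)/r] = 4,100 × [1 − (1+r)^−36] / r = £122,469.90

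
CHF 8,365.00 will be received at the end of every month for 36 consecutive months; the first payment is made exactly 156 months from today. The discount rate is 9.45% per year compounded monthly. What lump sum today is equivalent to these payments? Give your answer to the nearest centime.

CHF 77,473.23

Ordinary annuity of 36 payments, first payment at period 156.
Periodic rate r = 0.0945/12 per month; n is counted in months.
The ordinary-annuity PV formula values the stream one period before the first payment (period 155); discount that back 155 periods:
PV₀ = 8,365 × [1 − (1+r)^−36] / r × (1+r)^−155 = CHF 77,473.23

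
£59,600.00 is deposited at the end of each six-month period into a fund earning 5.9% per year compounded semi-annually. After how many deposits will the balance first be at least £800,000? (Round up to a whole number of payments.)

12 payments

Periodic rate r = 0.059/2 per half-year; n is counted in half-years.
Ordinary annuity FV: 800,000 = 59,600 × [((1+r)^n − 1)/r].
(1+r)^n = 1 + 800,000 × r / 59,600, so n = ln(1 + 800,000·r/59,600) / ln(1+r) = 11.47.
Round up to a whole number of payments: n = 12.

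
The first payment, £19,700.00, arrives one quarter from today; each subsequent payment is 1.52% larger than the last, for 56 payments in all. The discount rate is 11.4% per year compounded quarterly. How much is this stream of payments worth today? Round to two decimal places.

Periodic rate r = 0.114/4 per quarter; n is counted in quarters.
Growing ordinary annuity: PV = PMT₁ × [1 − ((1+g)/(1+r))^n] / (r − g) = 19,700 × [1 − ((1+0.0152)/(1+r))^56] / (r − 0.0152) = £766,601.19.

£766,601.19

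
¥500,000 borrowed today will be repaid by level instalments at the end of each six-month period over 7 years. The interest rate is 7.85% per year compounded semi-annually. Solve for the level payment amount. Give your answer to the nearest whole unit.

¥47,100

Level ordinary annuity; solve PV = PMT × [(1 − (1+r)^−n)/r] for PMT.
Periodic rate r = 0.0785/2 per half-year; n is counted in half-years.
With n = 14: PMT = 500,000 / ([(1 − (1+r)^−n)/r]) = ¥47,100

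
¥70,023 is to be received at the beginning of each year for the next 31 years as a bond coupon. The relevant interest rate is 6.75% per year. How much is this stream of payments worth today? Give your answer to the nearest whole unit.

This is an annuity due: 31 payments of ¥70,023 at the beginning of each year.
Periodic rate r = 0.0675 per year.
PV = PMT × [(1 − (1+r)^−n)/r] × (1+r) = 70,023 × [1 − (1+r)^−31] / r × (1+r) = ¥961,217

¥961,217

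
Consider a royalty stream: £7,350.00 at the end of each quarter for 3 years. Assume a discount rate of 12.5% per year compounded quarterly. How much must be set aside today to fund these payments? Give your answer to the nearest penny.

£72,619.00

This is an ordinary annuity: 12 payments of £7,350.00 at the end of each quarter.
Periodic rate r = 0.125/4 per quarter; n is counted in quarters.
PV = PMT × [(1 − (1+r)^−n)/r] = 7,350 × [1 − (1+r)^−12] / r = £72,619.00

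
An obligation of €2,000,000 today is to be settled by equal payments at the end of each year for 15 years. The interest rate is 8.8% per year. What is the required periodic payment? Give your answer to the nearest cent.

€245,195.77

Level ordinary annuity; solve PV = PMT × [(1 − (1+r)^−n)/r] for PMT.
Periodic rate r = 0.088 per year.
With n = 15: PMT = 2,000,000 / ([(1 − (1+r)^−n)/r]) = €245,195.77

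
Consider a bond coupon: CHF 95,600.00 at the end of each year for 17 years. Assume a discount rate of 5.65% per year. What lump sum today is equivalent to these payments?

CHF 1,027,331.97

This is an ordinary annuity: 17 payments of CHF 95,600.00 at the end of each year.
Periodic rate r = 0.0565 per year.
PV = PMT × [(1 − (1+r)^−n)/r] = 95,600 × [1 − (1+r)^−17] / r = CHF 1,027,331.97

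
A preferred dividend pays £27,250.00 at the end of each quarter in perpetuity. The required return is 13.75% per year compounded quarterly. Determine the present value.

£792,727.27

Periodic rate r = 0.1375/4 per quarter.
Level perpetuity: PV = PMT / r = 27,250 / (0.1375/4) = £792,727.27.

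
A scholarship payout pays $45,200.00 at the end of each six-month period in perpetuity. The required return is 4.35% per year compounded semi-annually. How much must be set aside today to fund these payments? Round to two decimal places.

Periodic rate r = 0.0435/2 per half-year.
Level perpetuity: PV = PMT / r = 45,200 / (0.0435/2) = $2,078,160.92.

$2,078,160.92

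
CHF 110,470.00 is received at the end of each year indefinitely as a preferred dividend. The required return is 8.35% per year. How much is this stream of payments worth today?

CHF 1,322,994.01

Periodic rate r = 0.0835 per year.
Level perpetuity: PV = PMT / r = 110,470 / (0.0835) = CHF 1,322,994.01.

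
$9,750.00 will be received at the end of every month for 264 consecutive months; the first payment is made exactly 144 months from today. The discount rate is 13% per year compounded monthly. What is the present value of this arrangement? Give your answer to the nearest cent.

$181,570.36

Ordinary annuity of 264 payments, first payment at period 144.
Periodic rate r = 0.13/12 per month; n is counted in months.
The ordinary-annuity PV formula values the stream one period before the first payment (period 143); discount that back 143 periods:
PV₀ = 9,750 × [1 − (1+r)^−264] / r × (1+r)^−143 = $181,570.36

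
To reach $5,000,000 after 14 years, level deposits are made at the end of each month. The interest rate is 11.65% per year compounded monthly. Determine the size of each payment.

$11,929.78

Level ordinary annuity; solve FV = PMT × [((1+r)^n − 1)/r] for PMT.
Periodic rate r = 0.1165/12 per month; n is counted in months.
With n = 168: PMT = 5,000,000 / ([((1+r)^n − 1)/r]) = $11,929.78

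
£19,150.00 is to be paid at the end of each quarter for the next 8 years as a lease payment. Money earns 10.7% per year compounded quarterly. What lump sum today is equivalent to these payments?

£408,296.43

This is an ordinary annuity: 32 payments of £19,150.00 at the end of each quarter.
Periodic rate r = 0.107/4 per quarter; n is counted in quarters.
PV = PMT × [(1 − (1+r)^−n)/r] = 19,150 × [1 − (1+r)^−32] / r = £408,296.43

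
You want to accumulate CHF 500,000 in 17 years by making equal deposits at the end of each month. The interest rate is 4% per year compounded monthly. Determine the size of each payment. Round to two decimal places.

Level ordinary annuity; solve FV = PMT × [((1+r)^n − 1)/r] for PMT.
Periodic rate r = 0.04/12 per month; n is counted in months.
With n = 204: PMT = 500,000 / ([((1+r)^n − 1)/r]) = CHF 1,715.30

CHF 1,715.30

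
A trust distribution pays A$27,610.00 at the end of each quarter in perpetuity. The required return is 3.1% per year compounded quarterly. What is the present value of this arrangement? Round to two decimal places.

A$3,562,580.65

Periodic rate r = 0.031/4 per quarter.
Level perpetuity: PV = PMT / r = 27,610 / (0.031/4) = A$3,562,580.65.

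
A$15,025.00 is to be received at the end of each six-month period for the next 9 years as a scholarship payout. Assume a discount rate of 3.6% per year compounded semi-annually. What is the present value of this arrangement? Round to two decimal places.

A$229,267.08

This is an ordinary annuity: 18 payments of A$15,025.00 at the end of each six-month period.
Periodic rate r = 0.036/2 per half-year; n is counted in half-years.
PV = PMT × [(1 − (1+r)^−n)/r] = 15,025 × [1 − (1+r)^−18] / r = A$229,267.08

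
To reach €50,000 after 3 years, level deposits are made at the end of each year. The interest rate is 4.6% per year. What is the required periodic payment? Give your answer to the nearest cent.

€15,922.98

Level ordinary annuity; solve FV = PMT × [((1+r)^n − 1)/r] for PMT.
Periodic rate r = 0.046 per year.
With n = 3: PMT = 50,000 / ([((1+r)^n − 1)/r]) = €15,922.98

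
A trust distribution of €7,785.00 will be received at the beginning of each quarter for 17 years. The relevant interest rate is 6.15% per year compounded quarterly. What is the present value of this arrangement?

This is an annuity due: 68 payments of €7,785.00 at the beginning of each quarter.
Periodic rate r = 0.0615/4 per quarter; n is counted in quarters.
PV = PMT × [(1 − (1+r)^−n)/r] × (1+r) = 7,785 × [1 − (1+r)^−68] / r × (1+r) = €331,959.23

€331,959.23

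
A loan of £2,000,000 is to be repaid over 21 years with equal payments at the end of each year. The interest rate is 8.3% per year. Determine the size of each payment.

Level ordinary annuity; solve PV = PMT × [(1 − (1+r)^−n)/r] for PMT.
Periodic rate r = 0.083 per year.
With n = 21: PMT = 2,000,000 / ([(1 − (1+r)^−n)/r]) = £204,286.11

£204,286.11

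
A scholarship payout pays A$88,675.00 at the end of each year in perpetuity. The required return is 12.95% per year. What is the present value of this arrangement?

A$684,749.03

Periodic rate r = 0.1295 per year.
Level perpetuity: PV = PMT / r = 88,675 / (0.1295) = A$684,749.03.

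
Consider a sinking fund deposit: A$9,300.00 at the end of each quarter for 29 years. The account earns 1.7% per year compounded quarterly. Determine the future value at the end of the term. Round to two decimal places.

This is an ordinary annuity: 116 deposits of A$9,300.00 at the end of each quarter.
Periodic rate r = 0.017/4 per quarter; n is counted in quarters.
FV = PMT × [((1+r)^n − 1)/r] = 9,300 × [(1+r)^116 − 1] / r = A$1,390,647.74

A$1,390,647.74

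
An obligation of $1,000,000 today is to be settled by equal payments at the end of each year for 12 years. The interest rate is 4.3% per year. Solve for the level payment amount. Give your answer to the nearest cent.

$108,415.12

Level ordinary annuity; solve PV = PMT × [(1 − (1+r)^−n)/r] for PMT.
Periodic rate r = 0.043 per year.
With n = 12: PMT = 1,000,000 / ([(1 − (1+r)^−n)/r]) = $108,415.12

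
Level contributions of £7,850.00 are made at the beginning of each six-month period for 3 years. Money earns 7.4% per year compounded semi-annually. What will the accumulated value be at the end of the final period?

This is an annuity due: 6 deposits of £7,850.00 at the beginning of each six-month period.
Periodic rate r = 0.074/2 per half-year; n is counted in half-years.
FV = PMT × [((1+r)^n − 1)/r] × (1+r) = 7,850 × [(1+r)^6 − 1] / r × (1+r) = £53,589.81

£53,589.81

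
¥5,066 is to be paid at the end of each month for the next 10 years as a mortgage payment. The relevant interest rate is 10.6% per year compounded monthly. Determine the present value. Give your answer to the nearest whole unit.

This is an ordinary annuity: 120 payments of ¥5,066 at the end of each month.
Periodic rate r = 0.106/12 per month; n is counted in months.
PV = PMT × [(1 − (1+r)^−n)/r] = 5,066 × [1 − (1+r)^−120] / r = ¥373,887

¥373,887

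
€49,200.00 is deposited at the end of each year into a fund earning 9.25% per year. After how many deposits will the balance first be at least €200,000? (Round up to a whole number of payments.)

Periodic rate r = 0.0925 per year.
Ordinary annuity FV: 200,000 = 49,200 × [((1+r)^n − 1)/r].
(1+r)^n = 1 + 200,000 × r / 49,200, so n = ln(1 + 200,000·r/49,200) / ln(1+r) = 3.61.
Round up to a whole number of payments: n = 4.

4 payments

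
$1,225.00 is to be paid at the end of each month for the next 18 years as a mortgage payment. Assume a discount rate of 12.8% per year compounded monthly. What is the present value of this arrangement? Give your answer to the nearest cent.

$103,234.83

This is an ordinary annuity: 216 payments of $1,225.00 at the end of each month.
Periodic rate r = 0.128/12 per month; n is counted in months.
PV = PMT × [(1 − (1+r)^−n)/r] = 1,225 × [1 − (1+r)^−216] / r = $103,234.83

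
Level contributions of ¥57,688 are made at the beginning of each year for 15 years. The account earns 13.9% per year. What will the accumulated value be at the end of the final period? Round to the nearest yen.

This is an annuity due: 15 deposits of ¥57,688 at the beginning of each year.
Periodic rate r = 0.139 per year.
FV = PMT × [((1+r)^n − 1)/r] × (1+r) = 57,688 × [(1+r)^15 − 1] / r × (1+r) = ¥2,857,337

¥2,857,337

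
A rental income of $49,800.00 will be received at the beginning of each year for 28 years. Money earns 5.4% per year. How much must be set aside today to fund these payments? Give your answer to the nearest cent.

$749,107.33

This is an annuity due: 28 payments of $49,800.00 at the beginning of each year.
Periodic rate r = 0.054 per year.
PV = PMT × [(1 − (1+r)^−n)/r] × (1+r) = 49,800 × [1 − (1+r)^−28] / r × (1+r) = $749,107.33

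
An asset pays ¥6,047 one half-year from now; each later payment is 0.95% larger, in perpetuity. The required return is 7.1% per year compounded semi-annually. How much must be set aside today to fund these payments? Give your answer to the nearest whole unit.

¥232,577

Periodic rate r = 0.071/2 per half-year.
Growing perpetuity (Gordon): PV = PMT₁ / (r − g) = 6,047 / (r − 0.0095) = ¥232,577.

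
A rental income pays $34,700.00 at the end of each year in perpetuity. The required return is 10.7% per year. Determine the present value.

Periodic rate r = 0.107 per year.
Level perpetuity: PV = PMT / r = 34,700 / (0.107) = $324,299.07.

$324,299.07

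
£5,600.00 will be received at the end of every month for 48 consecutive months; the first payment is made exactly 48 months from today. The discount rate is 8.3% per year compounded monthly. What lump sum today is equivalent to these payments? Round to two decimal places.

£164,956.76

Ordinary annuity of 48 payments, first payment at period 48.
Periodic rate r = 0.083/12 per month; n is counted in months.
The ordinary-annuity PV formula values the stream one period before the first payment (period 47); discount that back 47 periods:
PV₀ = 5,600 × [1 − (1+r)^−48] / r × (1+r)^−47 = £164,956.76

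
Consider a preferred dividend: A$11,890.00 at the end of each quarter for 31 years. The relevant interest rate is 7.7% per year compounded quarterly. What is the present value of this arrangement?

This is an ordinary annuity: 124 payments of A$11,890.00 at the end of each quarter.
Periodic rate r = 0.077/4 per quarter; n is counted in quarters.
PV = PMT × [(1 − (1+r)^−n)/r] = 11,890 × [1 − (1+r)^−124] / r = A$559,593.67

A$559,593.67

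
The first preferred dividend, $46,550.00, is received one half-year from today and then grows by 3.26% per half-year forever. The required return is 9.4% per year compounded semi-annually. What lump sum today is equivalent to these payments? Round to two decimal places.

$3,232,638.89

Periodic rate r = 0.094/2 per half-year.
Growing perpetuity (Gordon): PV = PMT₁ / (r − g) = 46,550 / (r − 0.0326) = $3,232,638.89.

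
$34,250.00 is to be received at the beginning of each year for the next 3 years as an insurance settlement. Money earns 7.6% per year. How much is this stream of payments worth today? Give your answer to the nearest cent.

$95,663.43

This is an annuity due: 3 payments of $34,250.00 at the beginning of each year.
Periodic rate r = 0.076 per year.
PV = PMT × [(1 − (1+r)^−n)/r] × (1+r) = 34,250 × [1 − (1+r)^−3] / r × (1+r) = $95,663.43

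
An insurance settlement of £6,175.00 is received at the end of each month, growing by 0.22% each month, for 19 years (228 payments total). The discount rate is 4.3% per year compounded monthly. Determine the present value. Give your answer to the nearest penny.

£1,204,523.67

Periodic rate r = 0.043/12 per month; n is counted in months.
Growing ordinary annuity: PV = PMT₁ × [1 − ((1+g)/(1+r))^n] / (r − g) = 6,175 × [1 − ((1+0.0022)/(1+r))^228] / (r − 0.0022) = £1,204,523.67.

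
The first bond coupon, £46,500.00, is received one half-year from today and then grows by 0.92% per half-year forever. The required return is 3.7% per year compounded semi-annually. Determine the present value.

Periodic rate r = 0.037/2 per half-year.
Growing perpetuity (Gordon): PV = PMT₁ / (r − g) = 46,500 / (r − 0.0092) = £5,000,000.00.

£5,000,000.00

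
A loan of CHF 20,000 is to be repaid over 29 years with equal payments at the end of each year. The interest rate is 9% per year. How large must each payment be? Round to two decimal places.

Level ordinary annuity; solve PV = PMT × [(1 − (1+r)^−n)/r] for PMT.
Periodic rate r = 0.09 per year.
With n = 29: PMT = 20,000 / ([(1 − (1+r)^−n)/r]) = CHF 1,961.11

CHF 1,961.11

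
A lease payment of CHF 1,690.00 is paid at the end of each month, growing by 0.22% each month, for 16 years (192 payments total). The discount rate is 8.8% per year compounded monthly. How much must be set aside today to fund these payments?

Periodic rate r = 0.088/12 per month; n is counted in months.
Growing ordinary annuity: PV = PMT₁ × [1 − ((1+g)/(1+r))^n] / (r − g) = 1,690 × [1 − ((1+0.0022)/(1+r))^192] / (r − 0.0022) = CHF 205,774.98.

CHF 205,774.98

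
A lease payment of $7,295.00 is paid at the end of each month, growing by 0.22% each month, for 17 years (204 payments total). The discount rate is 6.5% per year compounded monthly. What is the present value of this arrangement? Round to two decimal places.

Periodic rate r = 0.065/12 per month; n is counted in months.
Growing ordinary annuity: PV = PMT₁ × [1 − ((1+g)/(1+r))^n] / (r − g) = 7,295 × [1 − ((1+0.0022)/(1+r))^204] / (r − 0.0022) = $1,088,326.20.

$1,088,326.20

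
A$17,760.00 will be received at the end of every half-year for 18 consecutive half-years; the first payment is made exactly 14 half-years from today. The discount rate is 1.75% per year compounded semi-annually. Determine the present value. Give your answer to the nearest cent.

Ordinary annuity of 18 payments, first payment at period 14.
Periodic rate r = 0.0175/2 per half-year; n is counted in half-years.
The ordinary-annuity PV formula values the stream one period before the first payment (period 13); discount that back 13 periods:
PV₀ = 17,760 × [1 − (1+r)^−18] / r × (1+r)^−13 = A$263,044.46

A$263,044.46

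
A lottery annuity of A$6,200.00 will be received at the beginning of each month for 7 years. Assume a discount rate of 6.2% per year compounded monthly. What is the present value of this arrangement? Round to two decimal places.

A$423,814.55

This is an annuity due: 84 payments of A$6,200.00 at the beginning of each month.
Periodic rate r = 0.062/12 per month; n is counted in months.
PV = PMT × [(1 − (1+r)^−n)/r] × (1+r) = 6,200 × [1 − (1+r)^−84] / r × (1+r) = A$423,814.55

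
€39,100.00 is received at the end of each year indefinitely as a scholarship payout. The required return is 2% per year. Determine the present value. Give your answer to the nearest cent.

Periodic rate r = 0.02 per year.
Level perpetuity: PV = PMT / r = 39,100 / (0.02) = €1,955,000.00.

€1,955,000.00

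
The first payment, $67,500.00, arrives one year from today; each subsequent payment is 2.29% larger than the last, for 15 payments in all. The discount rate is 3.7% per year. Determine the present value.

Periodic rate r = 0.037 per year.
Growing ordinary annuity: PV = PMT₁ × [1 − ((1+g)/(1+r))^n] / (r − g) = 67,500 × [1 − ((1+0.0229)/(1+r))^15] / (r − 0.0229) = $888,703.03.

$888,703.03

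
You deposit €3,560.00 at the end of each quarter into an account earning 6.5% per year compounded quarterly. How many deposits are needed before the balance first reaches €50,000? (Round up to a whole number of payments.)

Periodic rate r = 0.065/4 per quarter; n is counted in quarters.
Ordinary annuity FV: 50,000 = 3,560 × [((1+r)^n − 1)/r].
(1+r)^n = 1 + 50,000 × r / 3,560, so n = ln(1 + 50,000·r/3,560) / ln(1+r) = 12.75.
Round up to a whole number of payments: n = 13.

13 payments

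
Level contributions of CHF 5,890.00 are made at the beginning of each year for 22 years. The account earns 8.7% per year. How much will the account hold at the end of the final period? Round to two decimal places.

This is an annuity due: 22 deposits of CHF 5,890.00 at the beginning of each year.
Periodic rate r = 0.087 per year.
FV = PMT × [((1+r)^n − 1)/r] × (1+r) = 5,890 × [(1+r)^22 − 1] / r × (1+r) = CHF 387,594.26

CHF 387,594.26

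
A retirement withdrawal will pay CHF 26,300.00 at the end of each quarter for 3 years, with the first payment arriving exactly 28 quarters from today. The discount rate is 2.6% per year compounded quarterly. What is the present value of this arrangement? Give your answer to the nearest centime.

Ordinary annuity of 12 payments, first payment at period 28.
Periodic rate r = 0.026/4 per quarter; n is counted in quarters.
The ordinary-annuity PV formula values the stream one period before the first payment (period 27); discount that back 27 periods:
PV₀ = 26,300 × [1 − (1+r)^−12] / r × (1+r)^−27 = CHF 254,087.91

CHF 254,087.91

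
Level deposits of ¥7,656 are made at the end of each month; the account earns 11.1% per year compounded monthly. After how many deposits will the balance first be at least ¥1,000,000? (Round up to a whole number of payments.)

Periodic rate r = 0.111/12 per month; n is counted in months.
Ordinary annuity FV: 1,000,000 = 7,656 × [((1+r)^n − 1)/r].
(1+r)^n = 1 + 1,000,000 × r / 7,656, so n = ln(1 + 1,000,000·r/7,656) / ln(1+r) = 86.04.
Round up to a whole number of payments: n = 87.

87 payments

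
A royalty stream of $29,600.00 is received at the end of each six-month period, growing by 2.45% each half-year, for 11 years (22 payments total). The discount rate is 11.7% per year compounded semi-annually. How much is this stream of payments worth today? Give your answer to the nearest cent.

Periodic rate r = 0.117/2 per half-year; n is counted in half-years.
Growing ordinary annuity: PV = PMT₁ × [1 − ((1+g)/(1+r))^n] / (r − g) = 29,600 × [1 − ((1+0.0245)/(1+r))^22] / (r − 0.0245) = $446,088.91.

$446,088.91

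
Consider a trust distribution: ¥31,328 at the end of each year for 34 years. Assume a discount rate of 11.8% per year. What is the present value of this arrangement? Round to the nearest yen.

This is an ordinary annuity: 34 payments of ¥31,328 at the end of each year.
Periodic rate r = 0.118 per year.
PV = PMT × [(1 − (1+r)^−n)/r] = 31,328 × [1 − (1+r)^−34] / r = ¥259,507

¥259,507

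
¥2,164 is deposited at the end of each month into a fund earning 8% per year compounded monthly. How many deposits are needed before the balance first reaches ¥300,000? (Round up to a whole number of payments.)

99 payments

Periodic rate r = 0.08/12 per month; n is counted in months.
Ordinary annuity FV: 300,000 = 2,164 × [((1+r)^n − 1)/r].
(1+r)^n = 1 + 300,000 × r / 2,164, so n = ln(1 + 300,000·r/2,164) / ln(1+r) = 98.50.
Round up to a whole number of payments: n = 99.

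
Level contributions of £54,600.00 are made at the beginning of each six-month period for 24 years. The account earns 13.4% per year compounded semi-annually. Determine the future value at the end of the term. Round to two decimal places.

£18,681,718.45

This is an annuity due: 48 deposits of £54,600.00 at the beginning of each six-month period.
Periodic rate r = 0.134/2 per half-year; n is counted in half-years.
FV = PMT × [((1+r)^n − 1)/r] × (1+r) = 54,600 × [(1+r)^48 − 1] / r × (1+r) = £18,681,718.45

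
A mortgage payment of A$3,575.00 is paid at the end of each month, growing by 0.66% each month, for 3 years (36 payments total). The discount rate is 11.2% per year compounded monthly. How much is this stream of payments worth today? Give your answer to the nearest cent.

Periodic rate r = 0.112/12 per month; n is counted in months.
Growing ordinary annuity: PV = PMT₁ × [1 − ((1+g)/(1+r))^n] / (r − g) = 3,575 × [1 − ((1+0.0066)/(1+r))^36] / (r − 0.0066) = A$121,648.47.

A$121,648.47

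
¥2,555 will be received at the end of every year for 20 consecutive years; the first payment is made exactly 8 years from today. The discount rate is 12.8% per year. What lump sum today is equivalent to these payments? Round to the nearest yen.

Ordinary annuity of 20 payments, first payment at period 8.
Periodic rate r = 0.128 per year.
The ordinary-annuity PV formula values the stream one period before the first payment (period 7); discount that back 7 periods:
PV₀ = 2,555 × [1 − (1+r)^−20] / r × (1+r)^−7 = ¥7,818

¥7,818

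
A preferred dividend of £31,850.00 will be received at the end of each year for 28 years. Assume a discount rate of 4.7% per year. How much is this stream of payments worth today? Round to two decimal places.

This is an ordinary annuity: 28 payments of £31,850.00 at the end of each year.
Periodic rate r = 0.047 per year.
PV = PMT × [(1 − (1+r)^−n)/r] = 31,850 × [1 − (1+r)^−28] / r = £490,373.93

£490,373.93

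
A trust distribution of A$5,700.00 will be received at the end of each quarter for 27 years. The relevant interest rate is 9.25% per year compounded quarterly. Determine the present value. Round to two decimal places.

A$225,617.86

This is an ordinary annuity: 108 payments of A$5,700.00 at the end of each quarter.
Periodic rate r = 0.0925/4 per quarter; n is counted in quarters.
PV = PMT × [(1 − (1+r)^−n)/r] = 5,700 × [1 − (1+r)^−108] / r = A$225,617.86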